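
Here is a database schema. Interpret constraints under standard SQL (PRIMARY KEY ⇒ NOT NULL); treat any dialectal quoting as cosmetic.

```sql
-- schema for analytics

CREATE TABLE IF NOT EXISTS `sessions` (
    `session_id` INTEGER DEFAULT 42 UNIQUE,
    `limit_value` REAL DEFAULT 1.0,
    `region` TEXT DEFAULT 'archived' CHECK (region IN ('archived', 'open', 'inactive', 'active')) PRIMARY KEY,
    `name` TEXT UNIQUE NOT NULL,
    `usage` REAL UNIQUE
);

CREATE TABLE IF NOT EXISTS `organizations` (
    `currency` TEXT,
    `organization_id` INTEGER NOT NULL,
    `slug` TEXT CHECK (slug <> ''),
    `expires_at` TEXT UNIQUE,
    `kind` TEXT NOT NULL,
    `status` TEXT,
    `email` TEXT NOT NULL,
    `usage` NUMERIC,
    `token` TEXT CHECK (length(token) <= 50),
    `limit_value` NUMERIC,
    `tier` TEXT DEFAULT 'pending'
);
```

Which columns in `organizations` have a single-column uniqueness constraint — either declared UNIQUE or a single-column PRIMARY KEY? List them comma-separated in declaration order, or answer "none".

- currency: no UNIQUE or single-column PK constraint.
- organization_id: no UNIQUE or single-column PK constraint.
- slug: no UNIQUE or single-column PK constraint.
- expires_at: declared UNIQUE → unique.
- kind: no UNIQUE or single-column PK constraint.
- status: no UNIQUE or single-column PK constraint.
- email: no UNIQUE or single-column PK constraint.
- usage: no UNIQUE or single-column PK constraint.
- token: no UNIQUE or single-column PK constraint.
- limit_value: no UNIQUE or single-column PK constraint.
- tier: no UNIQUE or single-column PK constraint.

expires_at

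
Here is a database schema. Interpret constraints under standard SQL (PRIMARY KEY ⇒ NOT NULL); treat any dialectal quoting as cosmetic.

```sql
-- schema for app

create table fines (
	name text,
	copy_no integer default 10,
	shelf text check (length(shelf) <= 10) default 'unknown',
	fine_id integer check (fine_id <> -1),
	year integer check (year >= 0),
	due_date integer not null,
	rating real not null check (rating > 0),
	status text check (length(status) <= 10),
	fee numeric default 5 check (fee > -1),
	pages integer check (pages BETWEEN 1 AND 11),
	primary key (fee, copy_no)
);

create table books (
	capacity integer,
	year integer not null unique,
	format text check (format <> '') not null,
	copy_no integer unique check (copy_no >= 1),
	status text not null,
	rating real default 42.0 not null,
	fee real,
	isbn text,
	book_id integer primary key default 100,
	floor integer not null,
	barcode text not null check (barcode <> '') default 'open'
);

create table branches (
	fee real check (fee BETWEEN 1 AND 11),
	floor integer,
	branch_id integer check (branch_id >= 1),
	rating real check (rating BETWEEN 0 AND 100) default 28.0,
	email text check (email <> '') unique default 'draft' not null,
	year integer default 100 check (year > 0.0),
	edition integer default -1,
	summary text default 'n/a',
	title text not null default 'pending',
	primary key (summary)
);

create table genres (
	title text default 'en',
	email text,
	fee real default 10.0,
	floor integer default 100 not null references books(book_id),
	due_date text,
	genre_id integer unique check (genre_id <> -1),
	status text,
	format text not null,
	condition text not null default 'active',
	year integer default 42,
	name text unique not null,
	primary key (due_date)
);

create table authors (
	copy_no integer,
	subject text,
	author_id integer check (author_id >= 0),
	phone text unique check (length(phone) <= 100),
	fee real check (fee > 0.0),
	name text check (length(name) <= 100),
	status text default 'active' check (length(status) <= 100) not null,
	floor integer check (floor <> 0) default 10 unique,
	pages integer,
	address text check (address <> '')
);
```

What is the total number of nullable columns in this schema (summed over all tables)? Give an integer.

fines: 6 nullable (name, shelf, fine_id, year, status, pages — PK (fee, copy_no) and explicit NOT NULL columns excluded).
books: 4 nullable (capacity, copy_no, fee, isbn — PK (book_id) and explicit NOT NULL columns excluded).
branches: 6 nullable (fee, floor, branch_id, rating, year, edition — PK (summary) and explicit NOT NULL columns excluded).
genres: 6 nullable (title, email, fee, genre_id, status, year — PK (due_date) and explicit NOT NULL columns excluded).
authors: 9 nullable (copy_no, subject, author_id, phone, fee, name, floor, pages, address — PK none and explicit NOT NULL columns excluded).
Total: 6 + 4 + 6 + 6 + 9 = 31.

31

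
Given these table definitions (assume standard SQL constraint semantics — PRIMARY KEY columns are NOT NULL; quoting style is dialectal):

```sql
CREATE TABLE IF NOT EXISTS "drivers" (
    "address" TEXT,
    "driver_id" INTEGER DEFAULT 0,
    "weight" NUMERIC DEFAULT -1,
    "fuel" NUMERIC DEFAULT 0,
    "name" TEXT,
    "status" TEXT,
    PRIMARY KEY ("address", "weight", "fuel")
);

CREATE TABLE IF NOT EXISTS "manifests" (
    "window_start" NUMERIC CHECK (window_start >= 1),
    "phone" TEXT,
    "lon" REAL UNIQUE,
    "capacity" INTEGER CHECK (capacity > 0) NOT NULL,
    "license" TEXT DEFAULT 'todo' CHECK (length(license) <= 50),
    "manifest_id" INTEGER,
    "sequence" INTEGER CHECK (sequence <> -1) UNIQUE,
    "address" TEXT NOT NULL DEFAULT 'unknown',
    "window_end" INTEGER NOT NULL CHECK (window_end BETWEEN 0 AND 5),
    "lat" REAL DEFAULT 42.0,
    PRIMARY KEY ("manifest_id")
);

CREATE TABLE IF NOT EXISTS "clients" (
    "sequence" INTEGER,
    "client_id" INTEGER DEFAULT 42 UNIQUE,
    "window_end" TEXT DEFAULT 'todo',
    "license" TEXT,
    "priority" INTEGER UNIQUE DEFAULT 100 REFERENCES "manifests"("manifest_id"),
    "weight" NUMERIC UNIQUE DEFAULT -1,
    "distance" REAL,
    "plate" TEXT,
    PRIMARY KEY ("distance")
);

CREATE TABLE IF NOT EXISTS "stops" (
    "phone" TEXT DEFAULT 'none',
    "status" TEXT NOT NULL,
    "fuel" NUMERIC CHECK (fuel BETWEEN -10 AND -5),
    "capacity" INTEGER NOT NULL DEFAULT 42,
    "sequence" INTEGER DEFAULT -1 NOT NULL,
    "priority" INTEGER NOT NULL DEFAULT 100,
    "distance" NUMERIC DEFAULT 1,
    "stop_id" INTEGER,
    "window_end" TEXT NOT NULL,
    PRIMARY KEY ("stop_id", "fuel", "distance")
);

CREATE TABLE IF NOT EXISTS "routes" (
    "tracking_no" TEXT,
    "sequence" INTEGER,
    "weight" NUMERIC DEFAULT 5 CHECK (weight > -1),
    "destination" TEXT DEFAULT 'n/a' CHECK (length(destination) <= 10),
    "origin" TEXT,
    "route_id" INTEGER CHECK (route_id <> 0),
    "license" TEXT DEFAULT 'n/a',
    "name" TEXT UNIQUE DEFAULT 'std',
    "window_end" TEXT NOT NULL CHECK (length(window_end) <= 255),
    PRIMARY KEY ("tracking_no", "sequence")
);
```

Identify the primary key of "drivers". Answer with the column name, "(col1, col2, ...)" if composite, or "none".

(address, weight, fuel)

A table-level PRIMARY KEY clause names 3 columns: address, weight, fuel.
This is a composite key — the combination is unique, not each column individually.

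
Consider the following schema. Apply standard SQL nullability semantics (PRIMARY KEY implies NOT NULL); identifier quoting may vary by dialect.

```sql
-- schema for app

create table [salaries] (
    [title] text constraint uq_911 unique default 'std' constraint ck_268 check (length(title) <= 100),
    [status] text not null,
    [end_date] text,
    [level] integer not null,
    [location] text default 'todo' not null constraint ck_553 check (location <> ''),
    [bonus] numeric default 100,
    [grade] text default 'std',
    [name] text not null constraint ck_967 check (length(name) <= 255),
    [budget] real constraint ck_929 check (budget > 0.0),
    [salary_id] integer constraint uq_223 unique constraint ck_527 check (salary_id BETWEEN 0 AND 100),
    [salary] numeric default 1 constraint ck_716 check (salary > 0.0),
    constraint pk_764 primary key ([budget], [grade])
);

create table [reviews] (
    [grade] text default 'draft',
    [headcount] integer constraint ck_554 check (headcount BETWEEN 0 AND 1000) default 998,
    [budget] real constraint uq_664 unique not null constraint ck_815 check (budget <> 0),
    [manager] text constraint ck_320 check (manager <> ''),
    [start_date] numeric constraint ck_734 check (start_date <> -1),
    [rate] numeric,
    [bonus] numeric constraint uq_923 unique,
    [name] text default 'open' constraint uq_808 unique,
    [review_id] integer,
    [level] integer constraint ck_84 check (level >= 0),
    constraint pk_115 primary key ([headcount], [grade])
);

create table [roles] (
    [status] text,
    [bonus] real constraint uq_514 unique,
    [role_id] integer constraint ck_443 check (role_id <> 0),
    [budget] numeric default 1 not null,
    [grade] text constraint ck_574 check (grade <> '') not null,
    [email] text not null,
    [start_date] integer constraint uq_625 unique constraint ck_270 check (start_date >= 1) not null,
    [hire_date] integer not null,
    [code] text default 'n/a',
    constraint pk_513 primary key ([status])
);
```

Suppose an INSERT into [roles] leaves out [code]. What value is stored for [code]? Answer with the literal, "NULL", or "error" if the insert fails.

code has an explicit DEFAULT 'n/a'.
When the column is omitted from an INSERT, that default is used.

'n/a'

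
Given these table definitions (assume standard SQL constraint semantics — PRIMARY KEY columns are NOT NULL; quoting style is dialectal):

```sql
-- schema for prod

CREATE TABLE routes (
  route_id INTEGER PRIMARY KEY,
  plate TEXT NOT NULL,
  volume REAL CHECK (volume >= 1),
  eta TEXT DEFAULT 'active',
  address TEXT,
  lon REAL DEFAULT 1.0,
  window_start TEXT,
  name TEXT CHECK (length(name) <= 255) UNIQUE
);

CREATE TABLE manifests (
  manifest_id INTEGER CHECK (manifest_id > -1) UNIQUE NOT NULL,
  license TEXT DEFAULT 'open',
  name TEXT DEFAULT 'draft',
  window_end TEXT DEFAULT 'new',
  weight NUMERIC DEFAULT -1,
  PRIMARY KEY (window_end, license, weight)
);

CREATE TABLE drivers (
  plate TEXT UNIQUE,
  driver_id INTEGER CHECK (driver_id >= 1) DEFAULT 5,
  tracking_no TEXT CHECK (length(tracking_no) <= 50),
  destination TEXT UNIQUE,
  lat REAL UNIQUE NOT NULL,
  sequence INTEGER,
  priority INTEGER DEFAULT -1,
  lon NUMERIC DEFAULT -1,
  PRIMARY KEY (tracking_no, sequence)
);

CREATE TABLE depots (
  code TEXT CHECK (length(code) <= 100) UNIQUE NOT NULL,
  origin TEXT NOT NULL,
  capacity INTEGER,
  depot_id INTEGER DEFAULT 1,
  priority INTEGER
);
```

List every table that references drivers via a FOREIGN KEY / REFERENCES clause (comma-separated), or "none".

none

No REFERENCES clause anywhere in the schema names drivers.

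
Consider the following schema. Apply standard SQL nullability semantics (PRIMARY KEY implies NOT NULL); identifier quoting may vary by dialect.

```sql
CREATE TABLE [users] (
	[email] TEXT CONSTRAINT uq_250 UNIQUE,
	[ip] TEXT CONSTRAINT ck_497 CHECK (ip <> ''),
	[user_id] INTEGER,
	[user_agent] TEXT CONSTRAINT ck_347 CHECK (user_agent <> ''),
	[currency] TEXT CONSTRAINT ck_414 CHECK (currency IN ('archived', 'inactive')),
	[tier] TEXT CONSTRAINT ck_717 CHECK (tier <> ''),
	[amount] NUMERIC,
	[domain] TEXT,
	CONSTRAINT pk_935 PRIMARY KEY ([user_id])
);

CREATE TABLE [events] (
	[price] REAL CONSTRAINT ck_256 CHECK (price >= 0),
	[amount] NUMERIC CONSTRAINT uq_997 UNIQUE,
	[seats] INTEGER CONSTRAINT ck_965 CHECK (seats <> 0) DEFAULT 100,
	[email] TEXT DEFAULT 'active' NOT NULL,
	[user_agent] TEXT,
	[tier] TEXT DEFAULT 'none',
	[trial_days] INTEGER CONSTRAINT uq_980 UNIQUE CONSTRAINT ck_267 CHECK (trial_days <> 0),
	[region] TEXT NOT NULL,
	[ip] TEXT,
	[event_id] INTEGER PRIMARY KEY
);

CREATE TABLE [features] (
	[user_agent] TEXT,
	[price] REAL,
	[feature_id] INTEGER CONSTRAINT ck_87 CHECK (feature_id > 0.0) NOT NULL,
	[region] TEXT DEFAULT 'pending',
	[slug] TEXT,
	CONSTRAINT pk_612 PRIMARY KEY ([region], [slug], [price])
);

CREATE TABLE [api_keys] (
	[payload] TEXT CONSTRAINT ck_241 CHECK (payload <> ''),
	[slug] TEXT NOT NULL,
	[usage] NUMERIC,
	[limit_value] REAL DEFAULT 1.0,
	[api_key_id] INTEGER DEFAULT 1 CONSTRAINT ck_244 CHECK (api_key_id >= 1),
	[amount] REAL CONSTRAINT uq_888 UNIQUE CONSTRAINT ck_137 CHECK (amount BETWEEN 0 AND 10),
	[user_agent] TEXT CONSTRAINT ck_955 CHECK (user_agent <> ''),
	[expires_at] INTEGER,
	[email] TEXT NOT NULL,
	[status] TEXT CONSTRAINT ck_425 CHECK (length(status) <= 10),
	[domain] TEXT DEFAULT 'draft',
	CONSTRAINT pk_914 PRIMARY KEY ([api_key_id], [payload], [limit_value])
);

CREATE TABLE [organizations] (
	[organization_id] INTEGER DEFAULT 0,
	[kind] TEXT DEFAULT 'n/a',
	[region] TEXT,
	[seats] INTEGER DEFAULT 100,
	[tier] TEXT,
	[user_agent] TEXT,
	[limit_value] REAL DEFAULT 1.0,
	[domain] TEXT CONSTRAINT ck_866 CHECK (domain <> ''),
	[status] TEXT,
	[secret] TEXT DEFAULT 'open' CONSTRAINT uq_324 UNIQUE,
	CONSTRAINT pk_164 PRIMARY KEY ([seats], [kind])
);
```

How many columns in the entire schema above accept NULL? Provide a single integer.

29

users: 7 nullable (email, ip, user_agent, currency, tier, amount, domain — PK (user_id) and explicit NOT NULL columns excluded).
events: 7 nullable (price, amount, seats, user_agent, tier, trial_days, ip — PK (event_id) and explicit NOT NULL columns excluded).
features: 1 nullable (user_agent — PK (region, slug, price) and explicit NOT NULL columns excluded).
api_keys: 6 nullable (usage, amount, user_agent, expires_at, status, domain — PK (api_key_id, payload, limit_value) and explicit NOT NULL columns excluded).
organizations: 8 nullable (organization_id, region, tier, user_agent, limit_value, domain, status, secret — PK (seats, kind) and explicit NOT NULL columns excluded).
Total: 7 + 7 + 1 + 6 + 8 = 29.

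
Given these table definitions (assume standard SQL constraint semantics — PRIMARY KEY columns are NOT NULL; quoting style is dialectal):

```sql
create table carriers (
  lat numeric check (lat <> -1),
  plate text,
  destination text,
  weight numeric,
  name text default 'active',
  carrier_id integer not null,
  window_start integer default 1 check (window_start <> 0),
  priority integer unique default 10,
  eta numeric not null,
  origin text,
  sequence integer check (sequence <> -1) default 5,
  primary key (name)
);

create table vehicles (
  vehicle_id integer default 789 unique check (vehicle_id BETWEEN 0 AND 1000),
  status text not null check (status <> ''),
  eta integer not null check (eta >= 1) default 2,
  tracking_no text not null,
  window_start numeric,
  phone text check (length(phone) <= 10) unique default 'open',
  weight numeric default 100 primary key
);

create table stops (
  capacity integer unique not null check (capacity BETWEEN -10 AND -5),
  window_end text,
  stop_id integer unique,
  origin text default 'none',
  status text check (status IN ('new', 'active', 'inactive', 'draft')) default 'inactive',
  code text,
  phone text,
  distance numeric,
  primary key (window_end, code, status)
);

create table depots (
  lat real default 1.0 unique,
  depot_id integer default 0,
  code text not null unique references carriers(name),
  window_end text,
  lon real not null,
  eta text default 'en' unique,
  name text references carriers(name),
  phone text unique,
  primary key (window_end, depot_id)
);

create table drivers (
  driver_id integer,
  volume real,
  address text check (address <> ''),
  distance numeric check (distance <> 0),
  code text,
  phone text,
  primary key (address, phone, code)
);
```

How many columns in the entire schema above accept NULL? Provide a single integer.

22

carriers: 8 nullable (lat, plate, destination, weight, window_start, priority, origin, sequence — PK (name) and explicit NOT NULL columns excluded).
vehicles: 3 nullable (vehicle_id, window_start, phone — PK (weight) and explicit NOT NULL columns excluded).
stops: 4 nullable (stop_id, origin, phone, distance — PK (window_end, code, status) and explicit NOT NULL columns excluded).
depots: 4 nullable (lat, eta, name, phone — PK (window_end, depot_id) and explicit NOT NULL columns excluded).
drivers: 3 nullable (driver_id, volume, distance — PK (address, phone, code) and explicit NOT NULL columns excluded).
Total: 8 + 3 + 4 + 4 + 3 = 22.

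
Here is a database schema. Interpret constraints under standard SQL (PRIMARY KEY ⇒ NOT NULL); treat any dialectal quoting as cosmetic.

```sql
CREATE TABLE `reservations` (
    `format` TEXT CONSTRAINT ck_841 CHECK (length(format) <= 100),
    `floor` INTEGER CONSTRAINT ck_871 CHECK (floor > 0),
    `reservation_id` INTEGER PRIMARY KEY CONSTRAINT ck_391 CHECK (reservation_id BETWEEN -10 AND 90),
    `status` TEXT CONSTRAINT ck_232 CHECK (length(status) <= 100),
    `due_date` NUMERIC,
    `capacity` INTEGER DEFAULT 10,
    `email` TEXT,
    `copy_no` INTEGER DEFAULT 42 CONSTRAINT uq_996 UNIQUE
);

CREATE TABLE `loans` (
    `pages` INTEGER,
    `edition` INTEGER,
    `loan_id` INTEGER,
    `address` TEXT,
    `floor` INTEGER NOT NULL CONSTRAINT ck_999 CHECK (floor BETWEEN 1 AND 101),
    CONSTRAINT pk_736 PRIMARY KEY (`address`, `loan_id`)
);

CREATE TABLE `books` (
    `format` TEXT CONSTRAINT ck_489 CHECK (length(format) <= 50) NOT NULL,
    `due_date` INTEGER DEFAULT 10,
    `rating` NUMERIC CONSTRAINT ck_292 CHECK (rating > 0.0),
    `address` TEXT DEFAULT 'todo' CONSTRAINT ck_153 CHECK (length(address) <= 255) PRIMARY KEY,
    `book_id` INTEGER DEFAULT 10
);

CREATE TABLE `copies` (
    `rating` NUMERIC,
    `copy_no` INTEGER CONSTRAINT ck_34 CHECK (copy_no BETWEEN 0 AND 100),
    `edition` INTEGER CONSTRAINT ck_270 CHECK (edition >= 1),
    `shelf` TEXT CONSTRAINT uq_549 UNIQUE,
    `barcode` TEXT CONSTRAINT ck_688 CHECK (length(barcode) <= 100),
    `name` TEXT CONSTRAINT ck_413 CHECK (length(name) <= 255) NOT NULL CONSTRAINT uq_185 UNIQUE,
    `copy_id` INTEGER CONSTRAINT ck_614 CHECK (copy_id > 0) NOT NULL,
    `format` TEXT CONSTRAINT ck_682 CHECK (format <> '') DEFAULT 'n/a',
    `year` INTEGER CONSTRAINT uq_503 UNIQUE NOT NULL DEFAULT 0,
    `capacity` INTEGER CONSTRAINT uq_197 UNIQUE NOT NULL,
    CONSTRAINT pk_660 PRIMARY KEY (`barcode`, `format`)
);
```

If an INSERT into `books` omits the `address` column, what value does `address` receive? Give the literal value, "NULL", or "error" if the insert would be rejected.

address has an explicit DEFAULT 'todo'.
When the column is omitted from an INSERT, that default is used.

'todo'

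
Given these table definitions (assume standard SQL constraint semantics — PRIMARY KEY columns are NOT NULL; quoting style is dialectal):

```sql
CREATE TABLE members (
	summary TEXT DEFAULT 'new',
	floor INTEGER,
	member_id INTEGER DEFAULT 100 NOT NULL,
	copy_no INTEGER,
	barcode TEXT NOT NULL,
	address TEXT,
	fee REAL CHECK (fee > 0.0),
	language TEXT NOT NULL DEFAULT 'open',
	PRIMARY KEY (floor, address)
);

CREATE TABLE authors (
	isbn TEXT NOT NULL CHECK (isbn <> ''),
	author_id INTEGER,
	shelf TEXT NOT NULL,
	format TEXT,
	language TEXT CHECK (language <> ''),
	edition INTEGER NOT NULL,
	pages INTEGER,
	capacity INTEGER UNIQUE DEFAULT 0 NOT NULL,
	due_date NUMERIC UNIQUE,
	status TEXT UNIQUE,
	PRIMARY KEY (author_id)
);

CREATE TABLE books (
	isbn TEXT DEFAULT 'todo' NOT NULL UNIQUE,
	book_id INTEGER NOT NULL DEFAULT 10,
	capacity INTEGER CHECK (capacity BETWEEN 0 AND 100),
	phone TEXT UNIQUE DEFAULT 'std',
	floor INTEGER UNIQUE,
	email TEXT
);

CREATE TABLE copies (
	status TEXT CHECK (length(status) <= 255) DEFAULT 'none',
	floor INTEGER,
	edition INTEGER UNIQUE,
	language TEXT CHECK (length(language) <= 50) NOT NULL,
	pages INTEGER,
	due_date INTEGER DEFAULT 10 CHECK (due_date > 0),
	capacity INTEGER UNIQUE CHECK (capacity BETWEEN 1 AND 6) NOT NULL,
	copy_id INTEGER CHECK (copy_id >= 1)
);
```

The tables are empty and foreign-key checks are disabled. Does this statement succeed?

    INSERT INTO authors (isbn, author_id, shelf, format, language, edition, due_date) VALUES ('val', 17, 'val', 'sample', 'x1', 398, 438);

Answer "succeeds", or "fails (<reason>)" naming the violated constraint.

succeeds

NOT NULL columns: author_id is supplied; capacity defaults to 0; edition is supplied; isbn is supplied; shelf is supplied.
CHECK constraints: 'val' satisfies (isbn <> ''); 'x1' satisfies (language <> '').
No constraint is violated.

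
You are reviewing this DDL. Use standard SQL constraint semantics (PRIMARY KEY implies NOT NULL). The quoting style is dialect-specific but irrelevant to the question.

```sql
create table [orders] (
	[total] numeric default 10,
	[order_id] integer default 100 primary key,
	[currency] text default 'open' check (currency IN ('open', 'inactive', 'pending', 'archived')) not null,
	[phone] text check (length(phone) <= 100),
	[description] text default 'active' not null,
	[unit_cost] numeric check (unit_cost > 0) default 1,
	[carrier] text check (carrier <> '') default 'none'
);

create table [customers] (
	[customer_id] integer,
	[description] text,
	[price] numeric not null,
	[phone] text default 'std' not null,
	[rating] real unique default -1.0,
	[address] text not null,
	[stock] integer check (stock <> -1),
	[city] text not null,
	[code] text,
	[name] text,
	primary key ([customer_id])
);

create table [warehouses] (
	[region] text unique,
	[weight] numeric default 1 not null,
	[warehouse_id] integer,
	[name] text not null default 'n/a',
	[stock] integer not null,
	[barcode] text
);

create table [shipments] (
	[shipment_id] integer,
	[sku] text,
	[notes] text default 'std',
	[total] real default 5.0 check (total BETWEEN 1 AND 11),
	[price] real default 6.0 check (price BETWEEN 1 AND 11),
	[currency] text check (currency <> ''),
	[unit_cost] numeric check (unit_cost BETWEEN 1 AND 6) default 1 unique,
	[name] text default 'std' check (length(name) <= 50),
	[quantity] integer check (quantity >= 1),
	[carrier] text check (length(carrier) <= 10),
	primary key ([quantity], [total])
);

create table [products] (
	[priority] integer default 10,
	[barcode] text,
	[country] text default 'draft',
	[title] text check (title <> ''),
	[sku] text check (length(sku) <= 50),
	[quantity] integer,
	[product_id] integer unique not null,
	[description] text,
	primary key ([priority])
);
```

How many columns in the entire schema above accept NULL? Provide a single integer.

orders: 4 nullable (total, phone, unit_cost, carrier — PK (order_id) and explicit NOT NULL columns excluded).
customers: 5 nullable (description, rating, stock, code, name — PK (customer_id) and explicit NOT NULL columns excluded).
warehouses: 3 nullable (region, warehouse_id, barcode — PK none and explicit NOT NULL columns excluded).
shipments: 8 nullable (shipment_id, sku, notes, price, currency, unit_cost, name, carrier — PK (quantity, total) and explicit NOT NULL columns excluded).
products: 6 nullable (barcode, country, title, sku, quantity, description — PK (priority) and explicit NOT NULL columns excluded).
Total: 4 + 5 + 3 + 8 + 6 = 26.

26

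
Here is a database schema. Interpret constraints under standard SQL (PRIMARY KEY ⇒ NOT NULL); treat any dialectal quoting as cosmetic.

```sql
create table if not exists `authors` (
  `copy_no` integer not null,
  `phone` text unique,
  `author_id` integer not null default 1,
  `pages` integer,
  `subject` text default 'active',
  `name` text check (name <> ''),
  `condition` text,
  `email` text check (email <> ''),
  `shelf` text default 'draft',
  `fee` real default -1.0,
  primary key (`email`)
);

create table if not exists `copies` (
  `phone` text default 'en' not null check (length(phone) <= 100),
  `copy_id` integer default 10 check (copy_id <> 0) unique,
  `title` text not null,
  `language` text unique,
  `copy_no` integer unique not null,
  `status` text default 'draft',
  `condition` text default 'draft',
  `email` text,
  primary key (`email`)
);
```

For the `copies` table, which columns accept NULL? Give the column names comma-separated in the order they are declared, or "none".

- phone: declared NOT NULL → not nullable.
- copy_id: CHECK does not forbid NULL (a CHECK constraint passes when its expression is NULL) → nullable.
- title: declared NOT NULL → not nullable.
- language: UNIQUE does not imply NOT NULL → nullable.
- copy_no: declared NOT NULL → not nullable.
- status: DEFAULT only fills an omitted column; an explicit NULL is still allowed → nullable.
- condition: DEFAULT only fills an omitted column; an explicit NULL is still allowed → nullable.
- email: part of the PRIMARY KEY, which implies NOT NULL → not nullable.

copy_id, language, status, condition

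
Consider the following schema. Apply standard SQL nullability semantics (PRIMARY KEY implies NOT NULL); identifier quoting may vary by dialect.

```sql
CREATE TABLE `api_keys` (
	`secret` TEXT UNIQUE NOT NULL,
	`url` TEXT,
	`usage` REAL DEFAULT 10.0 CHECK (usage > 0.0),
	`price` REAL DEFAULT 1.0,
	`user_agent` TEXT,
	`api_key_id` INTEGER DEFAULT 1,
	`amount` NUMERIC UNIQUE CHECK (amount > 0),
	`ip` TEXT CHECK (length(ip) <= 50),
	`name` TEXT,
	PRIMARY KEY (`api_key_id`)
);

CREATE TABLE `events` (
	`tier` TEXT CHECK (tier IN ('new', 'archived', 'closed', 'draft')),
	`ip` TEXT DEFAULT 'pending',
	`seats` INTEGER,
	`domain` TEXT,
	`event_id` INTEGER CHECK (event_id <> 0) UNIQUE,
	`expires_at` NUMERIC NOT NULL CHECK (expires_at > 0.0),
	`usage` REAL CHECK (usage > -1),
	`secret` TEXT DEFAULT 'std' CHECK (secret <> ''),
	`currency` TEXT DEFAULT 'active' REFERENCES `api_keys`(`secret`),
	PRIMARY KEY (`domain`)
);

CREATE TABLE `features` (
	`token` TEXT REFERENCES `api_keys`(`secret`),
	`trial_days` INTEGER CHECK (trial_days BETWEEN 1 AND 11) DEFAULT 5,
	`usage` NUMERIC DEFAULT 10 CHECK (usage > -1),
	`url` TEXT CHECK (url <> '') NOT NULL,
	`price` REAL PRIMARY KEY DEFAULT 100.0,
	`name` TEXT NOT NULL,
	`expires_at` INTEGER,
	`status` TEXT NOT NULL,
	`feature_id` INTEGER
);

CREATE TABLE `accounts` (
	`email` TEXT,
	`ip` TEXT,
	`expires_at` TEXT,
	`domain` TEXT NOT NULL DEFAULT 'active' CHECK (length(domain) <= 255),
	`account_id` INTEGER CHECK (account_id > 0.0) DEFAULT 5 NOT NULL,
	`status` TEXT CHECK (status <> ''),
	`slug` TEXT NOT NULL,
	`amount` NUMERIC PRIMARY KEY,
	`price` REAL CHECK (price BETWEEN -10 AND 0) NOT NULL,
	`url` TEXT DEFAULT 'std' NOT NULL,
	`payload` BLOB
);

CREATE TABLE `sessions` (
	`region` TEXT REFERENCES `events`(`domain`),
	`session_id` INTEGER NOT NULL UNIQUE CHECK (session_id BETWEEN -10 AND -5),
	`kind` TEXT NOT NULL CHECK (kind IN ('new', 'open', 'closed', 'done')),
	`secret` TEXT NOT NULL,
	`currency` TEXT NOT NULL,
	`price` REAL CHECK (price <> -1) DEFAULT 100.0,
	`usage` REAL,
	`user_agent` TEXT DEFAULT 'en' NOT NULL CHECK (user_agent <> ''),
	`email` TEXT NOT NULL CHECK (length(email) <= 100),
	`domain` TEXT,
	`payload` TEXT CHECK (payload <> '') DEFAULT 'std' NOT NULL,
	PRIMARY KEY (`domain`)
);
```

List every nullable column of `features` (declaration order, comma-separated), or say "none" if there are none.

- token: a foreign key column may be NULL unless separately constrained → nullable.
- trial_days: CHECK does not forbid NULL (a CHECK constraint passes when its expression is NULL) → nullable.
- usage: CHECK does not forbid NULL (a CHECK constraint passes when its expression is NULL) → nullable.
- url: declared NOT NULL → not nullable.
- price: part of the PRIMARY KEY, which implies NOT NULL → not nullable.
- name: declared NOT NULL → not nullable.
- expires_at: no NOT NULL constraint applies → nullable.
- status: declared NOT NULL → not nullable.
- feature_id: no NOT NULL constraint applies → nullable.

token, trial_days, usage, expires_at, feature_id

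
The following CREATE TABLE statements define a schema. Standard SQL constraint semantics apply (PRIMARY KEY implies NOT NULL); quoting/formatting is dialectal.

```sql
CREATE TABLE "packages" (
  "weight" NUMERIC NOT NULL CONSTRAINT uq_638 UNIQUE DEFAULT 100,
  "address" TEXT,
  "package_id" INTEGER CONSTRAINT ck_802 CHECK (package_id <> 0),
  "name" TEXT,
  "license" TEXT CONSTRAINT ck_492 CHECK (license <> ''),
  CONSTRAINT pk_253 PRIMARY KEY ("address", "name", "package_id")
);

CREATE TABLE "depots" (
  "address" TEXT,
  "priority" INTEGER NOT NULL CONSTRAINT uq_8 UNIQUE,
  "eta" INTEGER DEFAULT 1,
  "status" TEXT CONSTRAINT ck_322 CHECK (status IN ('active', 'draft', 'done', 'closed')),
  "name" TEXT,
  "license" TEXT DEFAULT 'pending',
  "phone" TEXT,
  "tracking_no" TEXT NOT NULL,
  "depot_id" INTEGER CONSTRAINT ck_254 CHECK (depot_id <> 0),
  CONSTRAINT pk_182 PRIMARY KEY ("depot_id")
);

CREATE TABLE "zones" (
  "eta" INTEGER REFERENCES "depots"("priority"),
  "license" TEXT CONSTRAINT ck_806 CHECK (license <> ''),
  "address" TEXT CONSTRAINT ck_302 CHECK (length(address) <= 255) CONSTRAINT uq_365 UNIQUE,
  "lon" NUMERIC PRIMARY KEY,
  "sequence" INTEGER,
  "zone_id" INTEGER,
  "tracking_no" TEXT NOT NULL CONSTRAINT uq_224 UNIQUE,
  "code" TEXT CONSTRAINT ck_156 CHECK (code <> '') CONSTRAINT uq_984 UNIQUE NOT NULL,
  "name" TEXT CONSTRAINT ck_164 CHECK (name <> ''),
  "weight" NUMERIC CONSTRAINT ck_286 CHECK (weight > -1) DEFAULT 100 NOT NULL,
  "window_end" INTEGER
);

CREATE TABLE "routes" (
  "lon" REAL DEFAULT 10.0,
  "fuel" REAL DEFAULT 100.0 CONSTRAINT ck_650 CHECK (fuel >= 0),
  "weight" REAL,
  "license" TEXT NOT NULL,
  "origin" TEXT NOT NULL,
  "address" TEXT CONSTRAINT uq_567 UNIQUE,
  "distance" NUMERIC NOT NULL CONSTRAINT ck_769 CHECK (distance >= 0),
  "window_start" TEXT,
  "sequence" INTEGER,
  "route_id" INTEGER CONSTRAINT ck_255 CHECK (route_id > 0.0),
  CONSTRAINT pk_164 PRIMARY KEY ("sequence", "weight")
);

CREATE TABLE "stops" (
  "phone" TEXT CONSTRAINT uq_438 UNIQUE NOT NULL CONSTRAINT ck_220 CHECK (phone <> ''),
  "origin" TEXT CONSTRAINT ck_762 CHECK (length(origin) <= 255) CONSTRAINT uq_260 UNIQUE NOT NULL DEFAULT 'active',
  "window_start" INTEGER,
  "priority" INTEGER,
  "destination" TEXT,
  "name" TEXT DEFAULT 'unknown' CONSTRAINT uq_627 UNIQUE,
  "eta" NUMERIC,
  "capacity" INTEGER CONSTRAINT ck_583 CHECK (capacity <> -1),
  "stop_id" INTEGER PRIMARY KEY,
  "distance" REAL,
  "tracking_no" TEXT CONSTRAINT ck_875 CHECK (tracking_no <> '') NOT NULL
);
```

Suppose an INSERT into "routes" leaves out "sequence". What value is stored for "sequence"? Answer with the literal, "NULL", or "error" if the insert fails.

sequence has no DEFAULT clause.
Omitting it would insert NULL, but it is part of the PRIMARY KEY, so the INSERT fails.

error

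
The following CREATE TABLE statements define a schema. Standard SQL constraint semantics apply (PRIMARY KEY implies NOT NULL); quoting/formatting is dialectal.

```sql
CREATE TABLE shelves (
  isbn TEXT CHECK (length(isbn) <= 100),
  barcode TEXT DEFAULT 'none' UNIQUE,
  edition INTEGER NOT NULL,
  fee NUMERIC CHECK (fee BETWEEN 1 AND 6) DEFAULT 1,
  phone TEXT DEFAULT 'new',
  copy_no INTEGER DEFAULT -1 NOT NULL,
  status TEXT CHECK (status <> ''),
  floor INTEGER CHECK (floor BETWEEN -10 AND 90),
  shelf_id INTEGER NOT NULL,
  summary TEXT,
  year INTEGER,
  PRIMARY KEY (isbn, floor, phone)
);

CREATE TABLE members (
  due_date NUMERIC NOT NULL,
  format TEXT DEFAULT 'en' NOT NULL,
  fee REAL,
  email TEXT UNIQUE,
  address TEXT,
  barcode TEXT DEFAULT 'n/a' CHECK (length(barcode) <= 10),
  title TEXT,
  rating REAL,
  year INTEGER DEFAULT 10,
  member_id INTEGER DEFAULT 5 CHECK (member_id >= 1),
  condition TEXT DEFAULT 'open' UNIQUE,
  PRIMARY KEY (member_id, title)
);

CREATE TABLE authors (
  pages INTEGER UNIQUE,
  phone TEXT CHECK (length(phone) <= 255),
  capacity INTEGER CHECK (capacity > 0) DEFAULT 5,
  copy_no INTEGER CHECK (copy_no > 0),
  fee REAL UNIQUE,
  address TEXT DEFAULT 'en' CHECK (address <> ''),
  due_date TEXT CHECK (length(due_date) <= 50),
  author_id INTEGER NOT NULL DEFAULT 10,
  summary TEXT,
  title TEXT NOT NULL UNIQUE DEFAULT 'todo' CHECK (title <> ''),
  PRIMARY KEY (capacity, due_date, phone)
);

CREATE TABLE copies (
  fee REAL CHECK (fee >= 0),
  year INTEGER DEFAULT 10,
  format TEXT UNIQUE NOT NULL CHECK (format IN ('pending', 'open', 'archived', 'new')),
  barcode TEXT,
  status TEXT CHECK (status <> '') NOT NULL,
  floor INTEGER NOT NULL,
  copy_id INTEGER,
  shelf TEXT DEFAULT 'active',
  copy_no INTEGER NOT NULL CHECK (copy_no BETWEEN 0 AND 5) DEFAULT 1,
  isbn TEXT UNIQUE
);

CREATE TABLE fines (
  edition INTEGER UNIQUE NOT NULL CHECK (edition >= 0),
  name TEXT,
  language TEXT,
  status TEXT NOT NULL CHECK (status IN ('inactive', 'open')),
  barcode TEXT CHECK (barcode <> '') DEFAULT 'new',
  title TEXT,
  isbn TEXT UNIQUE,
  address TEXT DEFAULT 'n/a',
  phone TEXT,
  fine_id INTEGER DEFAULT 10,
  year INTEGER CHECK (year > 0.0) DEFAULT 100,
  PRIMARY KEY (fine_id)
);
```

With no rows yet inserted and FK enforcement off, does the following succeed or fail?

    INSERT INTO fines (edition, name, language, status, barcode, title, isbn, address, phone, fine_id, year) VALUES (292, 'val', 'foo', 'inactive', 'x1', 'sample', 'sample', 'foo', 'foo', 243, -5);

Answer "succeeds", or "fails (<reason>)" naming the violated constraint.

fails (CHECK on year)

The value -5 for year violates CHECK (year > 0.0).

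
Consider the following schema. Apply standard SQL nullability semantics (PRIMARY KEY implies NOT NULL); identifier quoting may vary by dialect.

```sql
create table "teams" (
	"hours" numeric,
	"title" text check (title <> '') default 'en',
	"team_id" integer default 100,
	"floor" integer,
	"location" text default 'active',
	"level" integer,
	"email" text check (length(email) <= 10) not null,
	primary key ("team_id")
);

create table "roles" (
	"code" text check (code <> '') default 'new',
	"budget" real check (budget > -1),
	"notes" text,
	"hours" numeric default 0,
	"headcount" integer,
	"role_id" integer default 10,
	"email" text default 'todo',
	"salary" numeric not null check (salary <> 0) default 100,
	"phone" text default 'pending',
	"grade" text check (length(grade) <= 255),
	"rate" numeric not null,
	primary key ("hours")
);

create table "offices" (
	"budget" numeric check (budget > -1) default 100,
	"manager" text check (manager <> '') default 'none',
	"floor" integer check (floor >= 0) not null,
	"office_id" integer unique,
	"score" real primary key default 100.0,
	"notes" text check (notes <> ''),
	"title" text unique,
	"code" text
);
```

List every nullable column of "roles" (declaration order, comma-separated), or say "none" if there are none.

- code: CHECK does not forbid NULL (a CHECK constraint passes when its expression is NULL) → nullable.
- budget: CHECK does not forbid NULL (a CHECK constraint passes when its expression is NULL) → nullable.
- notes: no NOT NULL constraint applies → nullable.
- hours: part of the PRIMARY KEY, which implies NOT NULL → not nullable.
- headcount: no NOT NULL constraint applies → nullable.
- role_id: DEFAULT only fills an omitted column; an explicit NULL is still allowed → nullable.
- email: DEFAULT only fills an omitted column; an explicit NULL is still allowed → nullable.
- salary: declared NOT NULL → not nullable.
- phone: DEFAULT only fills an omitted column; an explicit NULL is still allowed → nullable.
- grade: CHECK does not forbid NULL (a CHECK constraint passes when its expression is NULL) → nullable.
- rate: declared NOT NULL → not nullable.

code, budget, notes, headcount, role_id, email, phone, grade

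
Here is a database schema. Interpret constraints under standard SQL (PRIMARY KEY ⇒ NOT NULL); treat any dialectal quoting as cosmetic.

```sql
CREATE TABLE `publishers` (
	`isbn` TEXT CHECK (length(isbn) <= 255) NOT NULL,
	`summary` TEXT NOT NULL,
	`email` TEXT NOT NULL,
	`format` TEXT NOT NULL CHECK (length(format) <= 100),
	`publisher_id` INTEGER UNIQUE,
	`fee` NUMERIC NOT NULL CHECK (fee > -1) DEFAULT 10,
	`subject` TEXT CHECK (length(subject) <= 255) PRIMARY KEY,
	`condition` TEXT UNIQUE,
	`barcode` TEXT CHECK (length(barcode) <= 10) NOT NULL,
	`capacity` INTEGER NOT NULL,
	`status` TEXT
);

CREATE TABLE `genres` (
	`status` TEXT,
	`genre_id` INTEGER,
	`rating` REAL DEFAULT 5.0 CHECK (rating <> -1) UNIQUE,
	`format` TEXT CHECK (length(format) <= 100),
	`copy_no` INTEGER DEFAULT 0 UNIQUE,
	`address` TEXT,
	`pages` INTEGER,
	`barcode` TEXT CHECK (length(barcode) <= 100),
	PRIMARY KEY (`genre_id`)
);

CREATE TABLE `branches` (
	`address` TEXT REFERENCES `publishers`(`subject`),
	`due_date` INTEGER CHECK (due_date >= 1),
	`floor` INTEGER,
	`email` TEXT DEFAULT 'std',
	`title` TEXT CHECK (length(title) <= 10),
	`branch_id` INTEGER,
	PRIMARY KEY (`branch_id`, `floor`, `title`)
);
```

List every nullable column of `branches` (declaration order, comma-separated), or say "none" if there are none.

address, due_date, email

- address: a foreign key column may be NULL unless separately constrained → nullable.
- due_date: CHECK does not forbid NULL (a CHECK constraint passes when its expression is NULL) → nullable.
- floor: part of the PRIMARY KEY, which implies NOT NULL → not nullable.
- email: DEFAULT only fills an omitted column; an explicit NULL is still allowed → nullable.
- title: part of the PRIMARY KEY, which implies NOT NULL → not nullable.
- branch_id: part of the PRIMARY KEY, which implies NOT NULL → not nullable.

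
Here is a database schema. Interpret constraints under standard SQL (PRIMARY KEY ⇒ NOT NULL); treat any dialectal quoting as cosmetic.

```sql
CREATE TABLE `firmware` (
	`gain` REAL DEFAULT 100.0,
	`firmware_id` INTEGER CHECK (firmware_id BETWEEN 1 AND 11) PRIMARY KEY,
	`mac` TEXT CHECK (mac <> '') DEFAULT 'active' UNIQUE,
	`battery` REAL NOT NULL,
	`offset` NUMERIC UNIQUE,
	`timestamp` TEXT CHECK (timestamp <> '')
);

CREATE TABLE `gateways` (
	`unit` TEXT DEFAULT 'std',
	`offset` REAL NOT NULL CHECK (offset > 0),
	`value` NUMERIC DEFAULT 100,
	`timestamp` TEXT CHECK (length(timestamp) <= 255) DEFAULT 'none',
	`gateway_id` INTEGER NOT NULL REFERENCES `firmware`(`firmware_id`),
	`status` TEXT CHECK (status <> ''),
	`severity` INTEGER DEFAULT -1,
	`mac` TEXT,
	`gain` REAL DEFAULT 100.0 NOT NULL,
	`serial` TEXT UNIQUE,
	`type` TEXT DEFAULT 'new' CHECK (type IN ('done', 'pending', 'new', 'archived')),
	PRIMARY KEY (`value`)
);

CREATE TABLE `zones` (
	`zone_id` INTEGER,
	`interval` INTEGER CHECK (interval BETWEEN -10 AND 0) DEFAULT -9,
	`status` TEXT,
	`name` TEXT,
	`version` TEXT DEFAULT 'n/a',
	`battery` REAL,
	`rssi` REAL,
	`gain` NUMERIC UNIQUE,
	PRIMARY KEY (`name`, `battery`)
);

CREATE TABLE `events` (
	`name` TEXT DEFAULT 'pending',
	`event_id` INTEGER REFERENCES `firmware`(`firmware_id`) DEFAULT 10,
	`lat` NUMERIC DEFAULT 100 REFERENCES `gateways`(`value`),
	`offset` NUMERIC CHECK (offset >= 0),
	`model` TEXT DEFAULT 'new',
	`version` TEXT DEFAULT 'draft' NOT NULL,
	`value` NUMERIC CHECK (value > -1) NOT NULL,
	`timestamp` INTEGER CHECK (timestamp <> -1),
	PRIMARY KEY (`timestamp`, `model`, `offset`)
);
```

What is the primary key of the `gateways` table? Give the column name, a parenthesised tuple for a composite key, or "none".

value is declared PRIMARY KEY as a table-level PRIMARY KEY clause.

value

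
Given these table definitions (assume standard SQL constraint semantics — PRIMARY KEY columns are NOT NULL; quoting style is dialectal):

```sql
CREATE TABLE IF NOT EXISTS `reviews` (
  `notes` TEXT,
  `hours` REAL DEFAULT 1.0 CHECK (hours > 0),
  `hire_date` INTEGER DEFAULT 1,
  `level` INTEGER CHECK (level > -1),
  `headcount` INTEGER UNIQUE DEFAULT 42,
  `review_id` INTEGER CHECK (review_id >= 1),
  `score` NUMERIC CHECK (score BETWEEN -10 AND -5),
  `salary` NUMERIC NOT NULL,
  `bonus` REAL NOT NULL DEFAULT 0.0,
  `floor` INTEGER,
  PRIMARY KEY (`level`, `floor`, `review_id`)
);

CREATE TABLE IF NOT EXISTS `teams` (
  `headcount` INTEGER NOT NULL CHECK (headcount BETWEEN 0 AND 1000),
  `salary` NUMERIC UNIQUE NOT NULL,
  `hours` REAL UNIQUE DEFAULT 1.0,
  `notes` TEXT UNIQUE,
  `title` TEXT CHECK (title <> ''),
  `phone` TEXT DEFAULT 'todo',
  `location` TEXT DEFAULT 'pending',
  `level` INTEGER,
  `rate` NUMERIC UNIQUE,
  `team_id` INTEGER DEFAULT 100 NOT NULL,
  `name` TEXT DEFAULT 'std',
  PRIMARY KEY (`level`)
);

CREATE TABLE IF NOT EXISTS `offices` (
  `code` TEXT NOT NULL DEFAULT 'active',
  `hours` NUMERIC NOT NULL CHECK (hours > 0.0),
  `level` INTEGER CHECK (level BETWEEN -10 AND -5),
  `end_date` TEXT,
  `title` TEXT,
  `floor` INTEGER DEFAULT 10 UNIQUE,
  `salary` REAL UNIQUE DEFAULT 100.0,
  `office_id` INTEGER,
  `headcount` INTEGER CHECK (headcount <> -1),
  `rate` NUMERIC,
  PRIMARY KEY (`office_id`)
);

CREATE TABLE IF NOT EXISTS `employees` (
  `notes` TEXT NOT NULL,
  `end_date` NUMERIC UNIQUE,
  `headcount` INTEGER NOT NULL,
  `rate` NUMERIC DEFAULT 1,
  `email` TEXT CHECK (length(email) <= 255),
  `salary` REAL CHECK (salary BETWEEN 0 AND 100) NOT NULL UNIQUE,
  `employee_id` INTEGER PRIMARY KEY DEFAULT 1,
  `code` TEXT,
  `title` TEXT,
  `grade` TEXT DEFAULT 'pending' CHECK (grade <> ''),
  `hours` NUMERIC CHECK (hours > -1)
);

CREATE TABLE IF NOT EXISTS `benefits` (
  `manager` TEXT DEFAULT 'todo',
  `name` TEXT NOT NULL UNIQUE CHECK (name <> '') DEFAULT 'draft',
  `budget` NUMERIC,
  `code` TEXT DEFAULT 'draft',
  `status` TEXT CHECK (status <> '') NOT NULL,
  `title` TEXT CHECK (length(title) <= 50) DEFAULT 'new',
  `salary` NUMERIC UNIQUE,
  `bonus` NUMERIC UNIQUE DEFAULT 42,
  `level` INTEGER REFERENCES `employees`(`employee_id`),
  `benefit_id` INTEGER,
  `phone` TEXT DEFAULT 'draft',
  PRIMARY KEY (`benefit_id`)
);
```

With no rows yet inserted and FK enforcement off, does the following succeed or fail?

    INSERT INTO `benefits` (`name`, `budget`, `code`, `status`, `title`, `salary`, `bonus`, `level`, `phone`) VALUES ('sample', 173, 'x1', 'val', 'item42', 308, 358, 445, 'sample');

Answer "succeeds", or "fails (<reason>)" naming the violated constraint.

fails (NOT NULL on benefit_id)

benefit_id is omitted from the column list and has no DEFAULT, so it would receive NULL.
But benefit_id is part of the PRIMARY KEY (implied NOT NULL).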